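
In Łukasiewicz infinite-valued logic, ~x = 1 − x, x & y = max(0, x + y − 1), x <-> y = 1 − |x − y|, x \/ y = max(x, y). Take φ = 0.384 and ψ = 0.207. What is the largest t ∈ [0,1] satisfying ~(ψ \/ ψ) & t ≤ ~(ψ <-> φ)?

ψ \/ ψ = max(0.207, 0.207) = 0.207
~(ψ \/ ψ) = 1 − 0.207 = 0.793
So the left factor is ~(ψ \/ ψ) = 0.793.
ψ <-> φ = 1 − |0.207 − 0.384| = 1 − 0.177 = 0.823
~(ψ <-> φ) = 1 − 0.823 = 0.177
So the right-hand bound is ~(ψ <-> φ) = 0.177.
The residuum of the Łukasiewicz t-norm gives the supremum: min(1, 1 − 0.793 + 0.177).
1 − 0.793 + 0.177 = 0.384, so t = min(1, 0.384) = 0.384.
Check: 0.793 & 0.384 = max(0, 0.177) = 0.177 ≤ 0.177.

0.384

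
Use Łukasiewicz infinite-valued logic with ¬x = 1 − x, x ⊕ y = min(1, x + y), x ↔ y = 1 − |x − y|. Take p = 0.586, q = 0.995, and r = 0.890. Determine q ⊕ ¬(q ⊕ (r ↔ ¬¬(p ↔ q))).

p ↔ q = 1 − |0.586 − 0.995| = 1 − 0.409 = 0.591
¬(p ↔ q) = 1 − 0.591 = 0.409
¬¬(p ↔ q) = 1 − 0.409 = 0.591
r ↔ ¬¬(p ↔ q) = 1 − |0.890 − 0.591| = 1 − 0.299 = 0.701
q ⊕ (r ↔ ¬¬(p ↔ q)) = min(1, 0.995 + 0.701) = min(1, 1.696) = 1.000
¬(q ⊕ (r ↔ ¬¬(p ↔ q))) = 1 − 1.000 = 0.000
q ⊕ ¬(q ⊕ (r ↔ ¬¬(p ↔ q))) = min(1, 0.995 + 0.000) = min(1, 0.995) = 0.995

0.995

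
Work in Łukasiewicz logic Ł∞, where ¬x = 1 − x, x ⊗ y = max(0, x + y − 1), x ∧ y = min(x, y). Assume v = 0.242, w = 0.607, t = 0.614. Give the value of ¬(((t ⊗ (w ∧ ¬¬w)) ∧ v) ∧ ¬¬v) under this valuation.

0.779

¬w = 1 − 0.607 = 0.393
¬¬w = 1 − 0.393 = 0.607
w ∧ ¬¬w = min(0.607, 0.607) = 0.607
t ⊗ (w ∧ ¬¬w) = max(0, 0.614 + 0.607 − 1) = max(0, 0.221) = 0.221
(t ⊗ (w ∧ ¬¬w)) ∧ v = min(0.221, 0.242) = 0.221
¬v = 1 − 0.242 = 0.758
¬¬v = 1 − 0.758 = 0.242
((t ⊗ (w ∧ ¬¬w)) ∧ v) ∧ ¬¬v = min(0.221, 0.242) = 0.221
¬(((t ⊗ (w ∧ ¬¬w)) ∧ v) ∧ ¬¬v) = 1 − 0.221 = 0.779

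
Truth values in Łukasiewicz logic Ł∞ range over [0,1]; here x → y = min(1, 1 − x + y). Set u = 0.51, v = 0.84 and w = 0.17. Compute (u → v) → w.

u → v = min(1, 1 − 0.51 + 0.84) = min(1, 1.33) = 1.00
(u → v) → w = min(1, 1 − 1.00 + 0.17) = min(1, 0.17) = 0.17

0.17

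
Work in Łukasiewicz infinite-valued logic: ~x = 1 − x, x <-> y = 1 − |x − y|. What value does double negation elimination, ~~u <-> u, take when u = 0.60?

~u = 1 − 0.60 = 0.40
~~u = 1 − 0.40 = 0.60
~~u <-> u = 1 − |0.60 − 0.60| = 1 − 0.00 = 1.00
(As expected: always 1 in Ł∞ since negation is involutive.)

1.00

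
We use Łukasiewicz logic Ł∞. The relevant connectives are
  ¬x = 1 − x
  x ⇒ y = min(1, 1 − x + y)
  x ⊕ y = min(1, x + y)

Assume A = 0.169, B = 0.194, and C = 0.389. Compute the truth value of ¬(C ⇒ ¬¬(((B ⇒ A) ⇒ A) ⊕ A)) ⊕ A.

B ⇒ A = min(1, 1 − 0.194 + 0.169) = min(1, 0.975) = 0.975
(B ⇒ A) ⇒ A = min(1, 1 − 0.975 + 0.169) = min(1, 0.194) = 0.194
((B ⇒ A) ⇒ A) ⊕ A = min(1, 0.194 + 0.169) = min(1, 0.363) = 0.363
¬(((B ⇒ A) ⇒ A) ⊕ A) = 1 − 0.363 = 0.637
¬¬(((B ⇒ A) ⇒ A) ⊕ A) = 1 − 0.637 = 0.363
C ⇒ ¬¬(((B ⇒ A) ⇒ A) ⊕ A) = min(1, 1 − 0.389 + 0.363) = min(1, 0.974) = 0.974
¬(C ⇒ ¬¬(((B ⇒ A) ⇒ A) ⊕ A)) = 1 − 0.974 = 0.026
¬(C ⇒ ¬¬(((B ⇒ A) ⇒ A) ⊕ A)) ⊕ A = min(1, 0.026 + 0.169) = min(1, 0.195) = 0.195

0.195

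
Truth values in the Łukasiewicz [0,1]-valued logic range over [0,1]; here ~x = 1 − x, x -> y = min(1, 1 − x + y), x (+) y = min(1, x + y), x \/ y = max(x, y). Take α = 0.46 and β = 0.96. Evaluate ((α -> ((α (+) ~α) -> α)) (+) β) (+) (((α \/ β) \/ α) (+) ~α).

1.00

~α = 1 − 0.46 = 0.54
α (+) ~α = min(1, 0.46 + 0.54) = min(1, 1.00) = 1.00
(α (+) ~α) -> α = min(1, 1 − 1.00 + 0.46) = min(1, 0.46) = 0.46
α -> ((α (+) ~α) -> α) = min(1, 1 − 0.46 + 0.46) = min(1, 1.00) = 1.00
(α -> ((α (+) ~α) -> α)) (+) β = min(1, 1.00 + 0.96) = min(1, 1.96) = 1.00
α \/ β = max(0.46, 0.96) = 0.96
(α \/ β) \/ α = max(0.96, 0.46) = 0.96
((α \/ β) \/ α) (+) ~α = min(1, 0.96 + 0.54) = min(1, 1.50) = 1.00
((α -> ((α (+) ~α) -> α)) (+) β) (+) (((α \/ β) \/ α) (+) ~α) = min(1, 1.00 + 1.00) = min(1, 2.00) = 1.00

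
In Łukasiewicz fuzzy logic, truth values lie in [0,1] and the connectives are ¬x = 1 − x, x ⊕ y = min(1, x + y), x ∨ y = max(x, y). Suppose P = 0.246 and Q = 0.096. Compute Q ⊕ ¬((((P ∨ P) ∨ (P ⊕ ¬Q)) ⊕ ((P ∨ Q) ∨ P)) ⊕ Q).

P ∨ P = max(0.246, 0.246) = 0.246
¬Q = 1 − 0.096 = 0.904
P ⊕ ¬Q = min(1, 0.246 + 0.904) = min(1, 1.150) = 1.000
(P ∨ P) ∨ (P ⊕ ¬Q) = max(0.246, 1.000) = 1.000
P ∨ Q = max(0.246, 0.096) = 0.246
(P ∨ Q) ∨ P = max(0.246, 0.246) = 0.246
((P ∨ P) ∨ (P ⊕ ¬Q)) ⊕ ((P ∨ Q) ∨ P) = min(1, 1.000 + 0.246) = min(1, 1.246) = 1.000
(((P ∨ P) ∨ (P ⊕ ¬Q)) ⊕ ((P ∨ Q) ∨ P)) ⊕ Q = min(1, 1.000 + 0.096) = min(1, 1.096) = 1.000
¬((((P ∨ P) ∨ (P ⊕ ¬Q)) ⊕ ((P ∨ Q) ∨ P)) ⊕ Q) = 1 − 1.000 = 0.000
Q ⊕ ¬((((P ∨ P) ∨ (P ⊕ ¬Q)) ⊕ ((P ∨ Q) ∨ P)) ⊕ Q) = min(1, 0.096 + 0.000) = min(1, 0.096) = 0.096

0.096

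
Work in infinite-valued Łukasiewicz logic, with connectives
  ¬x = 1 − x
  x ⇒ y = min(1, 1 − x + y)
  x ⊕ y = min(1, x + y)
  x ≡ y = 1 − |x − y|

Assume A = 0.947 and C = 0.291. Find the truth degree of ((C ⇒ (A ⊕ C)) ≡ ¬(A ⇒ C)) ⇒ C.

A ⊕ C = min(1, 0.947 + 0.291) = min(1, 1.238) = 1.000
C ⇒ (A ⊕ C) = min(1, 1 − 0.291 + 1.000) = min(1, 1.709) = 1.000
A ⇒ C = min(1, 1 − 0.947 + 0.291) = min(1, 0.344) = 0.344
¬(A ⇒ C) = 1 − 0.344 = 0.656
(C ⇒ (A ⊕ C)) ≡ ¬(A ⇒ C) = 1 − |1.000 − 0.656| = 1 − 0.344 = 0.656
((C ⇒ (A ⊕ C)) ≡ ¬(A ⇒ C)) ⇒ C = min(1, 1 − 0.656 + 0.291) = min(1, 0.635) = 0.635

0.635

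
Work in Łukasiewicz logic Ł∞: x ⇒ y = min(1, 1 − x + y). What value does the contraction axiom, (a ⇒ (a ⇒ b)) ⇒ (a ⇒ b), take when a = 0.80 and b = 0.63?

a ⇒ b = min(1, 1 − 0.80 + 0.63) = min(1, 0.83) = 0.83
a ⇒ (a ⇒ b) = min(1, 1 − 0.80 + 0.83) = min(1, 1.03) = 1.00
(a ⇒ (a ⇒ b)) ⇒ (a ⇒ b) = min(1, 1 − 1.00 + 0.83) = min(1, 0.83) = 0.83
(The value 0.83 < 1 shows this instance is not satisfied; fails in Ł∞ (the t-norm is not idempotent).)

0.83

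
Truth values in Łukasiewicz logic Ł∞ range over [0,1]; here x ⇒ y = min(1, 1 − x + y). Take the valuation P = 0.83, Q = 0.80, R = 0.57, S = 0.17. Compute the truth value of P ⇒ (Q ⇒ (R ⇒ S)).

0.97

R ⇒ S = min(1, 1 − 0.57 + 0.17) = min(1, 0.60) = 0.60
Q ⇒ (R ⇒ S) = min(1, 1 − 0.80 + 0.60) = min(1, 0.80) = 0.80
P ⇒ (Q ⇒ (R ⇒ S)) = min(1, 1 − 0.83 + 0.80) = min(1, 0.97) = 0.97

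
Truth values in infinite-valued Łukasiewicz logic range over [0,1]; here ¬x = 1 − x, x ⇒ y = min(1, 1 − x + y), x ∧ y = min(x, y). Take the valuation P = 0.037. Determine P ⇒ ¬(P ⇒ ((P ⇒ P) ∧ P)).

0.963

P ⇒ P = min(1, 1 − 0.037 + 0.037) = min(1, 1.000) = 1.000
(P ⇒ P) ∧ P = min(1.000, 0.037) = 0.037
P ⇒ ((P ⇒ P) ∧ P) = min(1, 1 − 0.037 + 0.037) = min(1, 1.000) = 1.000
¬(P ⇒ ((P ⇒ P) ∧ P)) = 1 − 1.000 = 0.000
P ⇒ ¬(P ⇒ ((P ⇒ P) ∧ P)) = min(1, 1 − 0.037 + 0.000) = min(1, 0.963) = 0.963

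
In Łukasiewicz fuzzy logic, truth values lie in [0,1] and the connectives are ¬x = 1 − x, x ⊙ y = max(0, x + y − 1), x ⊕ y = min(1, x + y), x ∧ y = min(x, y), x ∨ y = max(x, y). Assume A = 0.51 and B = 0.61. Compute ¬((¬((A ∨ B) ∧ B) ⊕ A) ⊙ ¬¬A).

0.59

A ∨ B = max(0.51, 0.61) = 0.61
(A ∨ B) ∧ B = min(0.61, 0.61) = 0.61
¬((A ∨ B) ∧ B) = 1 − 0.61 = 0.39
¬((A ∨ B) ∧ B) ⊕ A = min(1, 0.39 + 0.51) = min(1, 0.90) = 0.90
¬A = 1 − 0.51 = 0.49
¬¬A = 1 − 0.49 = 0.51
(¬((A ∨ B) ∧ B) ⊕ A) ⊙ ¬¬A = max(0, 0.90 + 0.51 − 1) = max(0, 0.41) = 0.41
¬((¬((A ∨ B) ∧ B) ⊕ A) ⊙ ¬¬A) = 1 − 0.41 = 0.59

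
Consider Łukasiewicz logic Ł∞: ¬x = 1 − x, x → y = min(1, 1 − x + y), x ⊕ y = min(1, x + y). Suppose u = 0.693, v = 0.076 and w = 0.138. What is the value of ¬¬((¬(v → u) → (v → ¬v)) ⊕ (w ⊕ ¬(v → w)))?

v → u = min(1, 1 − 0.076 + 0.693) = min(1, 1.617) = 1.000
¬(v → u) = 1 − 1.000 = 0.000
¬v = 1 − 0.076 = 0.924
v → ¬v = min(1, 1 − 0.076 + 0.924) = min(1, 1.848) = 1.000
¬(v → u) → (v → ¬v) = min(1, 1 − 0.000 + 1.000) = min(1, 2.000) = 1.000
v → w = min(1, 1 − 0.076 + 0.138) = min(1, 1.062) = 1.000
¬(v → w) = 1 − 1.000 = 0.000
w ⊕ ¬(v → w) = min(1, 0.138 + 0.000) = min(1, 0.138) = 0.138
(¬(v → u) → (v → ¬v)) ⊕ (w ⊕ ¬(v → w)) = min(1, 1.000 + 0.138) = min(1, 1.138) = 1.000
¬((¬(v → u) → (v → ¬v)) ⊕ (w ⊕ ¬(v → w))) = 1 − 1.000 = 0.000
¬¬((¬(v → u) → (v → ¬v)) ⊕ (w ⊕ ¬(v → w))) = 1 − 0.000 = 1.000

1.000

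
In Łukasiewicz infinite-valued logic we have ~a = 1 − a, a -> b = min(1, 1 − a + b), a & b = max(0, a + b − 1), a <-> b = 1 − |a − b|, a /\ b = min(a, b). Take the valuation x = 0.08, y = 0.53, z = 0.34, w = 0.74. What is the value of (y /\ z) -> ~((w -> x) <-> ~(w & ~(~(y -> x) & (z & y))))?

y /\ z = min(0.53, 0.34) = 0.34
w -> x = min(1, 1 − 0.74 + 0.08) = min(1, 0.34) = 0.34
y -> x = min(1, 1 − 0.53 + 0.08) = min(1, 0.55) = 0.55
~(y -> x) = 1 − 0.55 = 0.45
z & y = max(0, 0.34 + 0.53 − 1) = max(0, -0.13) = 0.00
~(y -> x) & (z & y) = max(0, 0.45 + 0.00 − 1) = max(0, -0.55) = 0.00
~(~(y -> x) & (z & y)) = 1 − 0.00 = 1.00
w & ~(~(y -> x) & (z & y)) = max(0, 0.74 + 1.00 − 1) = max(0, 0.74) = 0.74
~(w & ~(~(y -> x) & (z & y))) = 1 − 0.74 = 0.26
(w -> x) <-> ~(w & ~(~(y -> x) & (z & y))) = 1 − |0.34 − 0.26| = 1 − 0.08 = 0.92
~((w -> x) <-> ~(w & ~(~(y -> x) & (z & y)))) = 1 − 0.92 = 0.08
(y /\ z) -> ~((w -> x) <-> ~(w & ~(~(y -> x) & (z & y)))) = min(1, 1 − 0.34 + 0.08) = min(1, 0.74) = 0.74

0.74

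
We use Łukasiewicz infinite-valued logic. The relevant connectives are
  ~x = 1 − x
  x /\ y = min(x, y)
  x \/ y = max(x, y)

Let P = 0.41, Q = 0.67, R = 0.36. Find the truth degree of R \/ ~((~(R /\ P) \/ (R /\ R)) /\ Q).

R /\ P = min(0.36, 0.41) = 0.36
~(R /\ P) = 1 − 0.36 = 0.64
R /\ R = min(0.36, 0.36) = 0.36
~(R /\ P) \/ (R /\ R) = max(0.64, 0.36) = 0.64
(~(R /\ P) \/ (R /\ R)) /\ Q = min(0.64, 0.67) = 0.64
~((~(R /\ P) \/ (R /\ R)) /\ Q) = 1 − 0.64 = 0.36
R \/ ~((~(R /\ P) \/ (R /\ R)) /\ Q) = max(0.36, 0.36) = 0.36

0.36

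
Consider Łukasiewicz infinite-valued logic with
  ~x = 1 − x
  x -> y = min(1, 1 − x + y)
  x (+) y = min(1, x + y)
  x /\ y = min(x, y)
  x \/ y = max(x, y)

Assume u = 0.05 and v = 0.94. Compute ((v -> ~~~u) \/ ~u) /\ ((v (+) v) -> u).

0.05

~u = 1 − 0.05 = 0.95
~~u = 1 − 0.95 = 0.05
~~~u = 1 − 0.05 = 0.95
v -> ~~~u = min(1, 1 − 0.94 + 0.95) = min(1, 1.01) = 1.00
(v -> ~~~u) \/ ~u = max(1.00, 0.95) = 1.00
v (+) v = min(1, 0.94 + 0.94) = min(1, 1.88) = 1.00
(v (+) v) -> u = min(1, 1 − 1.00 + 0.05) = min(1, 0.05) = 0.05
((v -> ~~~u) \/ ~u) /\ ((v (+) v) -> u) = min(1.00, 0.05) = 0.05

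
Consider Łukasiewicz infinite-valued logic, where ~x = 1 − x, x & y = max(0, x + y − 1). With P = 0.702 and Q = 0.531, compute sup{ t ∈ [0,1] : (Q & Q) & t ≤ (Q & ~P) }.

0.938

Q & Q = max(0, 0.531 + 0.531 − 1) = max(0, 0.062) = 0.062
So the left factor is Q & Q = 0.062.
~P = 1 − 0.702 = 0.298
Q & ~P = max(0, 0.531 + 0.298 − 1) = max(0, -0.171) = 0.000
So the right-hand bound is Q & ~P = 0.000.
The residuum of the Łukasiewicz t-norm gives the supremum: min(1, 1 − 0.062 + 0.000).
1 − 0.062 + 0.000 = 0.938, so t = min(1, 0.938) = 0.938.
Check: 0.062 & 0.938 = max(0, 0.000) = 0.000 ≤ 0.000.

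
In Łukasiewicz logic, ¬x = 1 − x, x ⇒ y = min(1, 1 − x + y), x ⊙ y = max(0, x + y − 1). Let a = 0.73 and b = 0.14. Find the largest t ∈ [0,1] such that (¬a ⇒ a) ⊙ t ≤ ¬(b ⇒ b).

0.00

¬a = 1 − 0.73 = 0.27
¬a ⇒ a = min(1, 1 − 0.27 + 0.73) = min(1, 1.46) = 1.00
So the left factor is ¬a ⇒ a = 1.00.
b ⇒ b = min(1, 1 − 0.14 + 0.14) = min(1, 1.00) = 1.00
¬(b ⇒ b) = 1 − 1.00 = 0.00
So the right-hand bound is ¬(b ⇒ b) = 0.00.
The residuum of the Łukasiewicz t-norm gives the supremum: min(1, 1 − 1.00 + 0.00).
1 − 1.00 + 0.00 = 0.00, so t = min(1, 0.00) = 0.00.
Check: 1.00 ⊙ 0.00 = max(0, 0.00) = 0.00 ≤ 0.00.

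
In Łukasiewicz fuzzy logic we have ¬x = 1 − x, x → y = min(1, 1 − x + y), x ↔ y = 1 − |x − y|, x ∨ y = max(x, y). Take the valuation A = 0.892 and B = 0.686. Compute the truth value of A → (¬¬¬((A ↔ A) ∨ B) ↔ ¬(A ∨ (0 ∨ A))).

1.000

A ↔ A = 1 − |0.892 − 0.892| = 1 − 0.000 = 1.000
(A ↔ A) ∨ B = max(1.000, 0.686) = 1.000
¬((A ↔ A) ∨ B) = 1 − 1.000 = 0.000
¬¬((A ↔ A) ∨ B) = 1 − 0.000 = 1.000
¬¬¬((A ↔ A) ∨ B) = 1 − 1.000 = 0.000
0 ∨ A = max(0.000, 0.892) = 0.892
A ∨ (0 ∨ A) = max(0.892, 0.892) = 0.892
¬(A ∨ (0 ∨ A)) = 1 − 0.892 = 0.108
¬¬¬((A ↔ A) ∨ B) ↔ ¬(A ∨ (0 ∨ A)) = 1 − |0.000 − 0.108| = 1 − 0.108 = 0.892
A → (¬¬¬((A ↔ A) ∨ B) ↔ ¬(A ∨ (0 ∨ A))) = min(1, 1 − 0.892 + 0.892) = min(1, 1.000) = 1.000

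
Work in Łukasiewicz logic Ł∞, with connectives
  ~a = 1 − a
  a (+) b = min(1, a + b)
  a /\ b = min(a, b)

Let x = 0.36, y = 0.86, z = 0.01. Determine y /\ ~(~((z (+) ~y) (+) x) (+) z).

0.50

~y = 1 − 0.86 = 0.14
z (+) ~y = min(1, 0.01 + 0.14) = min(1, 0.15) = 0.15
(z (+) ~y) (+) x = min(1, 0.15 + 0.36) = min(1, 0.51) = 0.51
~((z (+) ~y) (+) x) = 1 − 0.51 = 0.49
~((z (+) ~y) (+) x) (+) z = min(1, 0.49 + 0.01) = min(1, 0.50) = 0.50
~(~((z (+) ~y) (+) x) (+) z) = 1 − 0.50 = 0.50
y /\ ~(~((z (+) ~y) (+) x) (+) z) = min(0.86, 0.50) = 0.50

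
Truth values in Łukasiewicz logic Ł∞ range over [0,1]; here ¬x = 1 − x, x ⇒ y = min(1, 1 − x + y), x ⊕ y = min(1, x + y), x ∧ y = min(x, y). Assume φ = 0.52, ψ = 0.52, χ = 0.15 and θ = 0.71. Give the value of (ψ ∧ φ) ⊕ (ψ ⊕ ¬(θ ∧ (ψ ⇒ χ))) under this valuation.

ψ ∧ φ = min(0.52, 0.52) = 0.52
ψ ⇒ χ = min(1, 1 − 0.52 + 0.15) = min(1, 0.63) = 0.63
θ ∧ (ψ ⇒ χ) = min(0.71, 0.63) = 0.63
¬(θ ∧ (ψ ⇒ χ)) = 1 − 0.63 = 0.37
ψ ⊕ ¬(θ ∧ (ψ ⇒ χ)) = min(1, 0.52 + 0.37) = min(1, 0.89) = 0.89
(ψ ∧ φ) ⊕ (ψ ⊕ ¬(θ ∧ (ψ ⇒ χ))) = min(1, 0.52 + 0.89) = min(1, 1.41) = 1.00

1.00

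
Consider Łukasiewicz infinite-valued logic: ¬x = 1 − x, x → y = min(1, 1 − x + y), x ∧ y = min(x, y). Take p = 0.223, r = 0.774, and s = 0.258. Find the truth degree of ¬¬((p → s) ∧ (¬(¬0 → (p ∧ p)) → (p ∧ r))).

p → s = min(1, 1 − 0.223 + 0.258) = min(1, 1.035) = 1.000
¬0 = 1 − 0.000 = 1.000
p ∧ p = min(0.223, 0.223) = 0.223
¬0 → (p ∧ p) = min(1, 1 − 1.000 + 0.223) = min(1, 0.223) = 0.223
¬(¬0 → (p ∧ p)) = 1 − 0.223 = 0.777
p ∧ r = min(0.223, 0.774) = 0.223
¬(¬0 → (p ∧ p)) → (p ∧ r) = min(1, 1 − 0.777 + 0.223) = min(1, 0.446) = 0.446
(p → s) ∧ (¬(¬0 → (p ∧ p)) → (p ∧ r)) = min(1.000, 0.446) = 0.446
¬((p → s) ∧ (¬(¬0 → (p ∧ p)) → (p ∧ r))) = 1 − 0.446 = 0.554
¬¬((p → s) ∧ (¬(¬0 → (p ∧ p)) → (p ∧ r))) = 1 − 0.554 = 0.446

0.446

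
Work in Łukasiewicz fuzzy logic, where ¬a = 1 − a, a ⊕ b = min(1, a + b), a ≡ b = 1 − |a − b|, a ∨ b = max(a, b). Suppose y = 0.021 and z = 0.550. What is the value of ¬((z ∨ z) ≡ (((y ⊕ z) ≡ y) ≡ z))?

z ∨ z = max(0.550, 0.550) = 0.550
y ⊕ z = min(1, 0.021 + 0.550) = min(1, 0.571) = 0.571
(y ⊕ z) ≡ y = 1 − |0.571 − 0.021| = 1 − 0.550 = 0.450
((y ⊕ z) ≡ y) ≡ z = 1 − |0.450 − 0.550| = 1 − 0.100 = 0.900
(z ∨ z) ≡ (((y ⊕ z) ≡ y) ≡ z) = 1 − |0.550 − 0.900| = 1 − 0.350 = 0.650
¬((z ∨ z) ≡ (((y ⊕ z) ≡ y) ≡ z)) = 1 − 0.650 = 0.350

0.350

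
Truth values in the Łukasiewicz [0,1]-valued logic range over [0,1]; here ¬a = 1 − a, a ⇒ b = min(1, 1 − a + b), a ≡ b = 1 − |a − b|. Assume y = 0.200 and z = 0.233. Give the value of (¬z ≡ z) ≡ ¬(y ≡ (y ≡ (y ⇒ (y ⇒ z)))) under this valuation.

¬z = 1 − 0.233 = 0.767
¬z ≡ z = 1 − |0.767 − 0.233| = 1 − 0.534 = 0.466
y ⇒ z = min(1, 1 − 0.200 + 0.233) = min(1, 1.033) = 1.000
y ⇒ (y ⇒ z) = min(1, 1 − 0.200 + 1.000) = min(1, 1.800) = 1.000
y ≡ (y ⇒ (y ⇒ z)) = 1 − |0.200 − 1.000| = 1 − 0.800 = 0.200
y ≡ (y ≡ (y ⇒ (y ⇒ z))) = 1 − |0.200 − 0.200| = 1 − 0.000 = 1.000
¬(y ≡ (y ≡ (y ⇒ (y ⇒ z)))) = 1 − 1.000 = 0.000
(¬z ≡ z) ≡ ¬(y ≡ (y ≡ (y ⇒ (y ⇒ z)))) = 1 − |0.466 − 0.000| = 1 − 0.466 = 0.534

0.534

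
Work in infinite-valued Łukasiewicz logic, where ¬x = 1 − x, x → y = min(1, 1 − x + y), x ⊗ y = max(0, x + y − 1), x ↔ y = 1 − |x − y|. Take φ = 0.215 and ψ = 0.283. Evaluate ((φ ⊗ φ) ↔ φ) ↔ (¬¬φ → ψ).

φ ⊗ φ = max(0, 0.215 + 0.215 − 1) = max(0, -0.570) = 0.000
(φ ⊗ φ) ↔ φ = 1 − |0.000 − 0.215| = 1 − 0.215 = 0.785
¬φ = 1 − 0.215 = 0.785
¬¬φ = 1 − 0.785 = 0.215
¬¬φ → ψ = min(1, 1 − 0.215 + 0.283) = min(1, 1.068) = 1.000
((φ ⊗ φ) ↔ φ) ↔ (¬¬φ → ψ) = 1 − |0.785 − 1.000| = 1 − 0.215 = 0.785

0.785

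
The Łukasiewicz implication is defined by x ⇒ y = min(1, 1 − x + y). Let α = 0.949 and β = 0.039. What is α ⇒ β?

α ⇒ β = min(1, 1 − 0.949 + 0.039) = min(1, 0.090) = 0.090
For comparison, the Gödel implication (1 if x ≤ y else y) would give 0.039.

0.090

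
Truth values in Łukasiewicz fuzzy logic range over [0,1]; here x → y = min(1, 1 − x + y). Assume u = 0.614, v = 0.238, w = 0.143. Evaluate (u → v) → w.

u → v = min(1, 1 − 0.614 + 0.238) = min(1, 0.624) = 0.624
(u → v) → w = min(1, 1 − 0.624 + 0.143) = min(1, 0.519) = 0.519

0.519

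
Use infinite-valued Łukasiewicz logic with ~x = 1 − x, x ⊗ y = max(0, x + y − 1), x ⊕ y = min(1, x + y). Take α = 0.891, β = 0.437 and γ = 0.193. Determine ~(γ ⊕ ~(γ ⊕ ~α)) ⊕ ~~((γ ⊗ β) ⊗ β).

~α = 1 − 0.891 = 0.109
γ ⊕ ~α = min(1, 0.193 + 0.109) = min(1, 0.302) = 0.302
~(γ ⊕ ~α) = 1 − 0.302 = 0.698
γ ⊕ ~(γ ⊕ ~α) = min(1, 0.193 + 0.698) = min(1, 0.891) = 0.891
~(γ ⊕ ~(γ ⊕ ~α)) = 1 − 0.891 = 0.109
γ ⊗ β = max(0, 0.193 + 0.437 − 1) = max(0, -0.370) = 0.000
(γ ⊗ β) ⊗ β = max(0, 0.000 + 0.437 − 1) = max(0, -0.563) = 0.000
~((γ ⊗ β) ⊗ β) = 1 − 0.000 = 1.000
~~((γ ⊗ β) ⊗ β) = 1 − 1.000 = 0.000
~(γ ⊕ ~(γ ⊕ ~α)) ⊕ ~~((γ ⊗ β) ⊗ β) = min(1, 0.109 + 0.000) = min(1, 0.109) = 0.109

0.109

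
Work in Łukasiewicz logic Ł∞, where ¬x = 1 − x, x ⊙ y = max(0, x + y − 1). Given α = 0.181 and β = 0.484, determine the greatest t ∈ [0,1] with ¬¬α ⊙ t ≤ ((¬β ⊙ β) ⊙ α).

¬α = 1 − 0.181 = 0.819
¬¬α = 1 − 0.819 = 0.181
So the left factor is ¬¬α = 0.181.
¬β = 1 − 0.484 = 0.516
¬β ⊙ β = max(0, 0.516 + 0.484 − 1) = max(0, 0.000) = 0.000
(¬β ⊙ β) ⊙ α = max(0, 0.000 + 0.181 − 1) = max(0, -0.819) = 0.000
So the right-hand bound is (¬β ⊙ β) ⊙ α = 0.000.
The residuum of the Łukasiewicz t-norm gives the supremum: min(1, 1 − 0.181 + 0.000).
1 − 0.181 + 0.000 = 0.819, so t = min(1, 0.819) = 0.819.
Check: 0.181 ⊙ 0.819 = max(0, 0.000) = 0.000 ≤ 0.000.

0.819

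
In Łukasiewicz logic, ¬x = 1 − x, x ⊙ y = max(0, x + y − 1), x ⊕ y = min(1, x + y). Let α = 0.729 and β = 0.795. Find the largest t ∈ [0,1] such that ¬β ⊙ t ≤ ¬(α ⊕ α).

0.795

¬β = 1 − 0.795 = 0.205
So the left factor is ¬β = 0.205.
α ⊕ α = min(1, 0.729 + 0.729) = min(1, 1.458) = 1.000
¬(α ⊕ α) = 1 − 1.000 = 0.000
So the right-hand bound is ¬(α ⊕ α) = 0.000.
The residuum of the Łukasiewicz t-norm gives the supremum: min(1, 1 − 0.205 + 0.000).
1 − 0.205 + 0.000 = 0.795, so t = min(1, 0.795) = 0.795.
Check: 0.205 ⊙ 0.795 = max(0, 0.000) = 0.000 ≤ 0.000.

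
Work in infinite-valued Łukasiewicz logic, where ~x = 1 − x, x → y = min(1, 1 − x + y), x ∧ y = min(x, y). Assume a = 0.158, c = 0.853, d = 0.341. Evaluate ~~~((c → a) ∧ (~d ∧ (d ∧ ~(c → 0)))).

0.695

c → a = min(1, 1 − 0.853 + 0.158) = min(1, 0.305) = 0.305
~d = 1 − 0.341 = 0.659
c → 0 = min(1, 1 − 0.853 + 0.000) = min(1, 0.147) = 0.147
~(c → 0) = 1 − 0.147 = 0.853
d ∧ ~(c → 0) = min(0.341, 0.853) = 0.341
~d ∧ (d ∧ ~(c → 0)) = min(0.659, 0.341) = 0.341
(c → a) ∧ (~d ∧ (d ∧ ~(c → 0))) = min(0.305, 0.341) = 0.305
~((c → a) ∧ (~d ∧ (d ∧ ~(c → 0)))) = 1 − 0.305 = 0.695
~~((c → a) ∧ (~d ∧ (d ∧ ~(c → 0)))) = 1 − 0.695 = 0.305
~~~((c → a) ∧ (~d ∧ (d ∧ ~(c → 0)))) = 1 − 0.305 = 0.695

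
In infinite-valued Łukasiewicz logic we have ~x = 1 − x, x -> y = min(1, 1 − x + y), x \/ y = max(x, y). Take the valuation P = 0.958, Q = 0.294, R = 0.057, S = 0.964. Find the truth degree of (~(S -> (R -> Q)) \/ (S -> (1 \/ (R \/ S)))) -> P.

R -> Q = min(1, 1 − 0.057 + 0.294) = min(1, 1.237) = 1.000
S -> (R -> Q) = min(1, 1 − 0.964 + 1.000) = min(1, 1.036) = 1.000
~(S -> (R -> Q)) = 1 − 1.000 = 0.000
R \/ S = max(0.057, 0.964) = 0.964
1 \/ (R \/ S) = max(1.000, 0.964) = 1.000
S -> (1 \/ (R \/ S)) = min(1, 1 − 0.964 + 1.000) = min(1, 1.036) = 1.000
~(S -> (R -> Q)) \/ (S -> (1 \/ (R \/ S))) = max(0.000, 1.000) = 1.000
(~(S -> (R -> Q)) \/ (S -> (1 \/ (R \/ S)))) -> P = min(1, 1 − 1.000 + 0.958) = min(1, 0.958) = 0.958

0.958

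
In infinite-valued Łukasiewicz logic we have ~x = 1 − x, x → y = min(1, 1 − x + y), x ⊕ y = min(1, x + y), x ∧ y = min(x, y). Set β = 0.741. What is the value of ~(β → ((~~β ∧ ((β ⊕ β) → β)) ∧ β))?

0.000

~β = 1 − 0.741 = 0.259
~~β = 1 − 0.259 = 0.741
β ⊕ β = min(1, 0.741 + 0.741) = min(1, 1.482) = 1.000
(β ⊕ β) → β = min(1, 1 − 1.000 + 0.741) = min(1, 0.741) = 0.741
~~β ∧ ((β ⊕ β) → β) = min(0.741, 0.741) = 0.741
(~~β ∧ ((β ⊕ β) → β)) ∧ β = min(0.741, 0.741) = 0.741
β → ((~~β ∧ ((β ⊕ β) → β)) ∧ β) = min(1, 1 − 0.741 + 0.741) = min(1, 1.000) = 1.000
~(β → ((~~β ∧ ((β ⊕ β) → β)) ∧ β)) = 1 − 1.000 = 0.000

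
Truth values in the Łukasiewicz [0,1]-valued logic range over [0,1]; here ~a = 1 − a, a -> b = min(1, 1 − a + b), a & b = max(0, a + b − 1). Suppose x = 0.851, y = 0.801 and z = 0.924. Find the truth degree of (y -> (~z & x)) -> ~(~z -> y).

0.801

~z = 1 − 0.924 = 0.076
~z & x = max(0, 0.076 + 0.851 − 1) = max(0, -0.073) = 0.000
y -> (~z & x) = min(1, 1 − 0.801 + 0.000) = min(1, 0.199) = 0.199
~z -> y = min(1, 1 − 0.076 + 0.801) = min(1, 1.725) = 1.000
~(~z -> y) = 1 − 1.000 = 0.000
(y -> (~z & x)) -> ~(~z -> y) = min(1, 1 − 0.199 + 0.000) = min(1, 0.801) = 0.801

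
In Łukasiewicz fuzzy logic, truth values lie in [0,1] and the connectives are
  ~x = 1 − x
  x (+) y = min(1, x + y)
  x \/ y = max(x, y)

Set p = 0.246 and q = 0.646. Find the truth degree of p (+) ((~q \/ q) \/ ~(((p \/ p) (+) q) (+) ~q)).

~q = 1 − 0.646 = 0.354
~q \/ q = max(0.354, 0.646) = 0.646
p \/ p = max(0.246, 0.246) = 0.246
(p \/ p) (+) q = min(1, 0.246 + 0.646) = min(1, 0.892) = 0.892
((p \/ p) (+) q) (+) ~q = min(1, 0.892 + 0.354) = min(1, 1.246) = 1.000
~(((p \/ p) (+) q) (+) ~q) = 1 − 1.000 = 0.000
(~q \/ q) \/ ~(((p \/ p) (+) q) (+) ~q) = max(0.646, 0.000) = 0.646
p (+) ((~q \/ q) \/ ~(((p \/ p) (+) q) (+) ~q)) = min(1, 0.246 + 0.646) = min(1, 0.892) = 0.892

0.892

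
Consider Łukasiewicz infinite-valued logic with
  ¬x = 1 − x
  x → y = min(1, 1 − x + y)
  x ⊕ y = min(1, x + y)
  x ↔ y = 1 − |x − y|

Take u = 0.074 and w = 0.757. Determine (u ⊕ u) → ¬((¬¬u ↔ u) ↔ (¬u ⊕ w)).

u ⊕ u = min(1, 0.074 + 0.074) = min(1, 0.148) = 0.148
¬u = 1 − 0.074 = 0.926
¬¬u = 1 − 0.926 = 0.074
¬¬u ↔ u = 1 − |0.074 − 0.074| = 1 − 0.000 = 1.000
¬u ⊕ w = min(1, 0.926 + 0.757) = min(1, 1.683) = 1.000
(¬¬u ↔ u) ↔ (¬u ⊕ w) = 1 − |1.000 − 1.000| = 1 − 0.000 = 1.000
¬((¬¬u ↔ u) ↔ (¬u ⊕ w)) = 1 − 1.000 = 0.000
(u ⊕ u) → ¬((¬¬u ↔ u) ↔ (¬u ⊕ w)) = min(1, 1 − 0.148 + 0.000) = min(1, 0.852) = 0.852

0.852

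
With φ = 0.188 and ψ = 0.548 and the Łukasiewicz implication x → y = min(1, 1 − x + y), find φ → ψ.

φ → ψ = min(1, 1 − 0.188 + 0.548) = min(1, 1.360) = 1.000
For comparison, the Gödel implication (1 if x ≤ y else y) would give 1.000.

1.000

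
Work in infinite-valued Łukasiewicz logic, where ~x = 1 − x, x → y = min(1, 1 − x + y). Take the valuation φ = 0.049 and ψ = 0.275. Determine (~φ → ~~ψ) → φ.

0.725

~φ = 1 − 0.049 = 0.951
~ψ = 1 − 0.275 = 0.725
~~ψ = 1 − 0.725 = 0.275
~φ → ~~ψ = min(1, 1 − 0.951 + 0.275) = min(1, 0.324) = 0.324
(~φ → ~~ψ) → φ = min(1, 1 − 0.324 + 0.049) = min(1, 0.725) = 0.725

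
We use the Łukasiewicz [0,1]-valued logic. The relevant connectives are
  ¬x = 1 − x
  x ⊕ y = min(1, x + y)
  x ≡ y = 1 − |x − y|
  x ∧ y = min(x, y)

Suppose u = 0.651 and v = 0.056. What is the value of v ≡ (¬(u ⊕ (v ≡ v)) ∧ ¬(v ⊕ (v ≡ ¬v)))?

v ≡ v = 1 − |0.056 − 0.056| = 1 − 0.000 = 1.000
u ⊕ (v ≡ v) = min(1, 0.651 + 1.000) = min(1, 1.651) = 1.000
¬(u ⊕ (v ≡ v)) = 1 − 1.000 = 0.000
¬v = 1 − 0.056 = 0.944
v ≡ ¬v = 1 − |0.056 − 0.944| = 1 − 0.888 = 0.112
v ⊕ (v ≡ ¬v) = min(1, 0.056 + 0.112) = min(1, 0.168) = 0.168
¬(v ⊕ (v ≡ ¬v)) = 1 − 0.168 = 0.832
¬(u ⊕ (v ≡ v)) ∧ ¬(v ⊕ (v ≡ ¬v)) = min(0.000, 0.832) = 0.000
v ≡ (¬(u ⊕ (v ≡ v)) ∧ ¬(v ⊕ (v ≡ ¬v))) = 1 − |0.056 − 0.000| = 1 − 0.056 = 0.944

0.944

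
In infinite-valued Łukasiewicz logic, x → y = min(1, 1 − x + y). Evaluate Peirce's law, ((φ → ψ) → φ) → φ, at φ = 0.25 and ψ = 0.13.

0.88

φ → ψ = min(1, 1 − 0.25 + 0.13) = min(1, 0.88) = 0.88
(φ → ψ) → φ = min(1, 1 − 0.88 + 0.25) = min(1, 0.37) = 0.37
((φ → ψ) → φ) → φ = min(1, 1 − 0.37 + 0.25) = min(1, 0.88) = 0.88
(The value 0.88 < 1 shows this instance is not satisfied; not a Ł∞-tautology in general.)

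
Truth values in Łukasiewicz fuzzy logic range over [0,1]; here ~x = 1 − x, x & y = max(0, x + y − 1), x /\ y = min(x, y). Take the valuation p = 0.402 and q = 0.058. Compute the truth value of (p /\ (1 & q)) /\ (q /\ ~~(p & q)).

0.000

1 & q = max(0, 1.000 + 0.058 − 1) = max(0, 0.058) = 0.058
p /\ (1 & q) = min(0.402, 0.058) = 0.058
p & q = max(0, 0.402 + 0.058 − 1) = max(0, -0.540) = 0.000
~(p & q) = 1 − 0.000 = 1.000
~~(p & q) = 1 − 1.000 = 0.000
q /\ ~~(p & q) = min(0.058, 0.000) = 0.000
(p /\ (1 & q)) /\ (q /\ ~~(p & q)) = min(0.058, 0.000) = 0.000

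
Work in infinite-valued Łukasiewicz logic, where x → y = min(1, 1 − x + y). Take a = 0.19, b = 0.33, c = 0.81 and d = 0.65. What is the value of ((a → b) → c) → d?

0.84

a → b = min(1, 1 − 0.19 + 0.33) = min(1, 1.14) = 1.00
(a → b) → c = min(1, 1 − 1.00 + 0.81) = min(1, 0.81) = 0.81
((a → b) → c) → d = min(1, 1 − 0.81 + 0.65) = min(1, 0.84) = 0.84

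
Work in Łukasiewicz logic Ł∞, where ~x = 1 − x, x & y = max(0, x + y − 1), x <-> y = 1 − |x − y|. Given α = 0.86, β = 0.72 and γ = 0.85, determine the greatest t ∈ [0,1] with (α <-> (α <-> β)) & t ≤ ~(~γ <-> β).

0.57

α <-> β = 1 − |0.86 − 0.72| = 1 − 0.14 = 0.86
α <-> (α <-> β) = 1 − |0.86 − 0.86| = 1 − 0.00 = 1.00
So the left factor is α <-> (α <-> β) = 1.00.
~γ = 1 − 0.85 = 0.15
~γ <-> β = 1 − |0.15 − 0.72| = 1 − 0.57 = 0.43
~(~γ <-> β) = 1 − 0.43 = 0.57
So the right-hand bound is ~(~γ <-> β) = 0.57.
The residuum of the Łukasiewicz t-norm gives the supremum: min(1, 1 − 1.00 + 0.57).
1 − 1.00 + 0.57 = 0.57, so t = min(1, 0.57) = 0.57.
Check: 1.00 & 0.57 = max(0, 0.57) = 0.57 ≤ 0.57.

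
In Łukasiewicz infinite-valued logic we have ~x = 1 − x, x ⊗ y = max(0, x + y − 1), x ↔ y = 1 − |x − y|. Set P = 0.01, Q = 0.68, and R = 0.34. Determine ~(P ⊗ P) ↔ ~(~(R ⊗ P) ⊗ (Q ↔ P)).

0.67

P ⊗ P = max(0, 0.01 + 0.01 − 1) = max(0, -0.98) = 0.00
~(P ⊗ P) = 1 − 0.00 = 1.00
R ⊗ P = max(0, 0.34 + 0.01 − 1) = max(0, -0.65) = 0.00
~(R ⊗ P) = 1 − 0.00 = 1.00
Q ↔ P = 1 − |0.68 − 0.01| = 1 − 0.67 = 0.33
~(R ⊗ P) ⊗ (Q ↔ P) = max(0, 1.00 + 0.33 − 1) = max(0, 0.33) = 0.33
~(~(R ⊗ P) ⊗ (Q ↔ P)) = 1 − 0.33 = 0.67
~(P ⊗ P) ↔ ~(~(R ⊗ P) ⊗ (Q ↔ P)) = 1 − |1.00 − 0.67| = 1 − 0.33 = 0.67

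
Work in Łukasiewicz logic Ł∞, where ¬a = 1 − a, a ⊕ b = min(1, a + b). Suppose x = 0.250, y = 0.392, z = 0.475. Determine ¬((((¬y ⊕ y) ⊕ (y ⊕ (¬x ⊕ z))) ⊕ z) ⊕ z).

¬y = 1 − 0.392 = 0.608
¬y ⊕ y = min(1, 0.608 + 0.392) = min(1, 1.000) = 1.000
¬x = 1 − 0.250 = 0.750
¬x ⊕ z = min(1, 0.750 + 0.475) = min(1, 1.225) = 1.000
y ⊕ (¬x ⊕ z) = min(1, 0.392 + 1.000) = min(1, 1.392) = 1.000
(¬y ⊕ y) ⊕ (y ⊕ (¬x ⊕ z)) = min(1, 1.000 + 1.000) = min(1, 2.000) = 1.000
((¬y ⊕ y) ⊕ (y ⊕ (¬x ⊕ z))) ⊕ z = min(1, 1.000 + 0.475) = min(1, 1.475) = 1.000
(((¬y ⊕ y) ⊕ (y ⊕ (¬x ⊕ z))) ⊕ z) ⊕ z = min(1, 1.000 + 0.475) = min(1, 1.475) = 1.000
¬((((¬y ⊕ y) ⊕ (y ⊕ (¬x ⊕ z))) ⊕ z) ⊕ z) = 1 − 1.000 = 0.000

0.000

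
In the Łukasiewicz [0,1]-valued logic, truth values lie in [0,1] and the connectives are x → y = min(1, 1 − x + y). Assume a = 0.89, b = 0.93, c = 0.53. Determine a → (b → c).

0.71

b → c = min(1, 1 − 0.93 + 0.53) = min(1, 0.60) = 0.60
a → (b → c) = min(1, 1 − 0.89 + 0.60) = min(1, 0.71) = 0.71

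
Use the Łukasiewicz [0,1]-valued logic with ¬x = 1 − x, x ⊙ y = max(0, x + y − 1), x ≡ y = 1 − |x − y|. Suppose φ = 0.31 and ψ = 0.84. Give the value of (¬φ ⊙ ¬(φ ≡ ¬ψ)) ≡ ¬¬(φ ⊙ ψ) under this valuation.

¬φ = 1 − 0.31 = 0.69
¬ψ = 1 − 0.84 = 0.16
φ ≡ ¬ψ = 1 − |0.31 − 0.16| = 1 − 0.15 = 0.85
¬(φ ≡ ¬ψ) = 1 − 0.85 = 0.15
¬φ ⊙ ¬(φ ≡ ¬ψ) = max(0, 0.69 + 0.15 − 1) = max(0, -0.16) = 0.00
φ ⊙ ψ = max(0, 0.31 + 0.84 − 1) = max(0, 0.15) = 0.15
¬(φ ⊙ ψ) = 1 − 0.15 = 0.85
¬¬(φ ⊙ ψ) = 1 − 0.85 = 0.15
(¬φ ⊙ ¬(φ ≡ ¬ψ)) ≡ ¬¬(φ ⊙ ψ) = 1 − |0.00 − 0.15| = 1 − 0.15 = 0.85

0.85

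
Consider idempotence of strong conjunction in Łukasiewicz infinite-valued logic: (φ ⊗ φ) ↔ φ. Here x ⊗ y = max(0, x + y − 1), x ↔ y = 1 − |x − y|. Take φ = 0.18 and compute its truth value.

φ ⊗ φ = max(0, 0.18 + 0.18 − 1) = max(0, -0.64) = 0.00
(φ ⊗ φ) ↔ φ = 1 − |0.00 − 0.18| = 1 − 0.18 = 0.82
(The value 0.82 < 1 shows this instance is not satisfied; fails in Ł∞ since a ⊗ a = max(0, 2a−1) ≠ a in general.)

0.82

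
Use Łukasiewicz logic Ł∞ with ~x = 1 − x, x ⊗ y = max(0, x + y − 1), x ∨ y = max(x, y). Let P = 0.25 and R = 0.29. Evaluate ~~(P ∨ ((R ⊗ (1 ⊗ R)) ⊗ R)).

0.25

1 ⊗ R = max(0, 1.00 + 0.29 − 1) = max(0, 0.29) = 0.29
R ⊗ (1 ⊗ R) = max(0, 0.29 + 0.29 − 1) = max(0, -0.42) = 0.00
(R ⊗ (1 ⊗ R)) ⊗ R = max(0, 0.00 + 0.29 − 1) = max(0, -0.71) = 0.00
P ∨ ((R ⊗ (1 ⊗ R)) ⊗ R) = max(0.25, 0.00) = 0.25
~(P ∨ ((R ⊗ (1 ⊗ R)) ⊗ R)) = 1 − 0.25 = 0.75
~~(P ∨ ((R ⊗ (1 ⊗ R)) ⊗ R)) = 1 − 0.75 = 0.25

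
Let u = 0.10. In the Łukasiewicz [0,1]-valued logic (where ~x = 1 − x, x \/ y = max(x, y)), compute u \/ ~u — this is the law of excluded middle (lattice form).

~u = 1 − 0.10 = 0.90
u \/ ~u = max(0.10, 0.90) = 0.90
(The value 0.90 < 1 shows this instance is not satisfied; not a Ł∞-tautology — its value is max(a, 1−a).)

0.90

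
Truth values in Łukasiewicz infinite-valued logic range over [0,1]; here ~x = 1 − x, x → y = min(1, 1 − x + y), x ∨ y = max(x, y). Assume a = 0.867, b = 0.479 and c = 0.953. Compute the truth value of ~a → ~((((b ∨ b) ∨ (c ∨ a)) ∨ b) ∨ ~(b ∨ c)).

~a = 1 − 0.867 = 0.133
b ∨ b = max(0.479, 0.479) = 0.479
c ∨ a = max(0.953, 0.867) = 0.953
(b ∨ b) ∨ (c ∨ a) = max(0.479, 0.953) = 0.953
((b ∨ b) ∨ (c ∨ a)) ∨ b = max(0.953, 0.479) = 0.953
b ∨ c = max(0.479, 0.953) = 0.953
~(b ∨ c) = 1 − 0.953 = 0.047
(((b ∨ b) ∨ (c ∨ a)) ∨ b) ∨ ~(b ∨ c) = max(0.953, 0.047) = 0.953
~((((b ∨ b) ∨ (c ∨ a)) ∨ b) ∨ ~(b ∨ c)) = 1 − 0.953 = 0.047
~a → ~((((b ∨ b) ∨ (c ∨ a)) ∨ b) ∨ ~(b ∨ c)) = min(1, 1 − 0.133 + 0.047) = min(1, 0.914) = 0.914

0.914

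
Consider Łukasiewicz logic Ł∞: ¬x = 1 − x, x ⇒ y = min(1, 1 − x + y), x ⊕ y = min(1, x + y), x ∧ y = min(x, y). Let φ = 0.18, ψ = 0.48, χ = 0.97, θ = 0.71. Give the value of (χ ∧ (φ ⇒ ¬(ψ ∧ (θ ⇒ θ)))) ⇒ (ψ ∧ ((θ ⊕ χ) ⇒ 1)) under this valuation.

θ ⇒ θ = min(1, 1 − 0.71 + 0.71) = min(1, 1.00) = 1.00
ψ ∧ (θ ⇒ θ) = min(0.48, 1.00) = 0.48
¬(ψ ∧ (θ ⇒ θ)) = 1 − 0.48 = 0.52
φ ⇒ ¬(ψ ∧ (θ ⇒ θ)) = min(1, 1 − 0.18 + 0.52) = min(1, 1.34) = 1.00
χ ∧ (φ ⇒ ¬(ψ ∧ (θ ⇒ θ))) = min(0.97, 1.00) = 0.97
θ ⊕ χ = min(1, 0.71 + 0.97) = min(1, 1.68) = 1.00
(θ ⊕ χ) ⇒ 1 = min(1, 1 − 1.00 + 1.00) = min(1, 1.00) = 1.00
ψ ∧ ((θ ⊕ χ) ⇒ 1) = min(0.48, 1.00) = 0.48
(χ ∧ (φ ⇒ ¬(ψ ∧ (θ ⇒ θ)))) ⇒ (ψ ∧ ((θ ⊕ χ) ⇒ 1)) = min(1, 1 − 0.97 + 0.48) = min(1, 0.51) = 0.51

0.51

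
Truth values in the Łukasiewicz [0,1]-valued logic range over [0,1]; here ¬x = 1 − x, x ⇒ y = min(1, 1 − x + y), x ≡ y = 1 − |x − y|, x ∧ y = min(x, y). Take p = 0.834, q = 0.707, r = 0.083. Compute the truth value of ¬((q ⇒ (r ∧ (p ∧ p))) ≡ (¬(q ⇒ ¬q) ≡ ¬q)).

p ∧ p = min(0.834, 0.834) = 0.834
r ∧ (p ∧ p) = min(0.083, 0.834) = 0.083
q ⇒ (r ∧ (p ∧ p)) = min(1, 1 − 0.707 + 0.083) = min(1, 0.376) = 0.376
¬q = 1 − 0.707 = 0.293
q ⇒ ¬q = min(1, 1 − 0.707 + 0.293) = min(1, 0.586) = 0.586
¬(q ⇒ ¬q) = 1 − 0.586 = 0.414
¬(q ⇒ ¬q) ≡ ¬q = 1 − |0.414 − 0.293| = 1 − 0.121 = 0.879
(q ⇒ (r ∧ (p ∧ p))) ≡ (¬(q ⇒ ¬q) ≡ ¬q) = 1 − |0.376 − 0.879| = 1 − 0.503 = 0.497
¬((q ⇒ (r ∧ (p ∧ p))) ≡ (¬(q ⇒ ¬q) ≡ ¬q)) = 1 − 0.497 = 0.503

0.503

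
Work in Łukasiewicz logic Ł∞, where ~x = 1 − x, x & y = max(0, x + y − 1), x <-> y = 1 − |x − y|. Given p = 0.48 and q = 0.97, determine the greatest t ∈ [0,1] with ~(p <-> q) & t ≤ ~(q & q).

0.57

p <-> q = 1 − |0.48 − 0.97| = 1 − 0.49 = 0.51
~(p <-> q) = 1 − 0.51 = 0.49
So the left factor is ~(p <-> q) = 0.49.
q & q = max(0, 0.97 + 0.97 − 1) = max(0, 0.94) = 0.94
~(q & q) = 1 − 0.94 = 0.06
So the right-hand bound is ~(q & q) = 0.06.
The residuum of the Łukasiewicz t-norm gives the supremum: min(1, 1 − 0.49 + 0.06).
1 − 0.49 + 0.06 = 0.57, so t = min(1, 0.57) = 0.57.
Check: 0.49 & 0.57 = max(0, 0.06) = 0.06 ≤ 0.06.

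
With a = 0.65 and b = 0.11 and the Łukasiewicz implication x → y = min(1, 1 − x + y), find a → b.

a → b = min(1, 1 − 0.65 + 0.11) = min(1, 0.46) = 0.46
For comparison, the Gödel implication (1 if x ≤ y else y) would give 0.11.

0.46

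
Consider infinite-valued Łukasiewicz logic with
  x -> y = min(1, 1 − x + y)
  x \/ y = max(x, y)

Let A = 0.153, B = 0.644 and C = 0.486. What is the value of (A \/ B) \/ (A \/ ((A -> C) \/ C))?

1.000

A \/ B = max(0.153, 0.644) = 0.644
A -> C = min(1, 1 − 0.153 + 0.486) = min(1, 1.333) = 1.000
(A -> C) \/ C = max(1.000, 0.486) = 1.000
A \/ ((A -> C) \/ C) = max(0.153, 1.000) = 1.000
(A \/ B) \/ (A \/ ((A -> C) \/ C)) = max(0.644, 1.000) = 1.000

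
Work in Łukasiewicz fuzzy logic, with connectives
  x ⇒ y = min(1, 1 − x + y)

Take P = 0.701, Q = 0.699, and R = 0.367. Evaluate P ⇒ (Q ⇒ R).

0.967

Q ⇒ R = min(1, 1 − 0.699 + 0.367) = min(1, 0.668) = 0.668
P ⇒ (Q ⇒ R) = min(1, 1 − 0.701 + 0.668) = min(1, 0.967) = 0.967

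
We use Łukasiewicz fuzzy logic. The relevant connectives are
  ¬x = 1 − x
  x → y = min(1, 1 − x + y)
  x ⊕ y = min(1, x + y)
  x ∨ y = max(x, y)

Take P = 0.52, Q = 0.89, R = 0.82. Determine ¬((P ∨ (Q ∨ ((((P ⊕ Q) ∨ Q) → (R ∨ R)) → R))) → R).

0.18

P ⊕ Q = min(1, 0.52 + 0.89) = min(1, 1.41) = 1.00
(P ⊕ Q) ∨ Q = max(1.00, 0.89) = 1.00
R ∨ R = max(0.82, 0.82) = 0.82
((P ⊕ Q) ∨ Q) → (R ∨ R) = min(1, 1 − 1.00 + 0.82) = min(1, 0.82) = 0.82
(((P ⊕ Q) ∨ Q) → (R ∨ R)) → R = min(1, 1 − 0.82 + 0.82) = min(1, 1.00) = 1.00
Q ∨ ((((P ⊕ Q) ∨ Q) → (R ∨ R)) → R) = max(0.89, 1.00) = 1.00
P ∨ (Q ∨ ((((P ⊕ Q) ∨ Q) → (R ∨ R)) → R)) = max(0.52, 1.00) = 1.00
(P ∨ (Q ∨ ((((P ⊕ Q) ∨ Q) → (R ∨ R)) → R))) → R = min(1, 1 − 1.00 + 0.82) = min(1, 0.82) = 0.82
¬((P ∨ (Q ∨ ((((P ⊕ Q) ∨ Q) → (R ∨ R)) → R))) → R) = 1 − 0.82 = 0.18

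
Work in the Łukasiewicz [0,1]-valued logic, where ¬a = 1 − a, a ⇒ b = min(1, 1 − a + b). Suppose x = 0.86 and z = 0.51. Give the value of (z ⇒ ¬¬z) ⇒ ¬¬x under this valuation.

¬z = 1 − 0.51 = 0.49
¬¬z = 1 − 0.49 = 0.51
z ⇒ ¬¬z = min(1, 1 − 0.51 + 0.51) = min(1, 1.00) = 1.00
¬x = 1 − 0.86 = 0.14
¬¬x = 1 − 0.14 = 0.86
(z ⇒ ¬¬z) ⇒ ¬¬x = min(1, 1 − 1.00 + 0.86) = min(1, 0.86) = 0.86

0.86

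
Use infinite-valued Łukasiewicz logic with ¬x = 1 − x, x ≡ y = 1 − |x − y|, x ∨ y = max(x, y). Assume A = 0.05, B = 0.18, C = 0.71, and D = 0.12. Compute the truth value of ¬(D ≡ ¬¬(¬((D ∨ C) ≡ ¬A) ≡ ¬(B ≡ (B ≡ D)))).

0.36

D ∨ C = max(0.12, 0.71) = 0.71
¬A = 1 − 0.05 = 0.95
(D ∨ C) ≡ ¬A = 1 − |0.71 − 0.95| = 1 − 0.24 = 0.76
¬((D ∨ C) ≡ ¬A) = 1 − 0.76 = 0.24
B ≡ D = 1 − |0.18 − 0.12| = 1 − 0.06 = 0.94
B ≡ (B ≡ D) = 1 − |0.18 − 0.94| = 1 − 0.76 = 0.24
¬(B ≡ (B ≡ D)) = 1 − 0.24 = 0.76
¬((D ∨ C) ≡ ¬A) ≡ ¬(B ≡ (B ≡ D)) = 1 − |0.24 − 0.76| = 1 − 0.52 = 0.48
¬(¬((D ∨ C) ≡ ¬A) ≡ ¬(B ≡ (B ≡ D))) = 1 − 0.48 = 0.52
¬¬(¬((D ∨ C) ≡ ¬A) ≡ ¬(B ≡ (B ≡ D))) = 1 − 0.52 = 0.48
D ≡ ¬¬(¬((D ∨ C) ≡ ¬A) ≡ ¬(B ≡ (B ≡ D))) = 1 − |0.12 − 0.48| = 1 − 0.36 = 0.64
¬(D ≡ ¬¬(¬((D ∨ C) ≡ ¬A) ≡ ¬(B ≡ (B ≡ D)))) = 1 − 0.64 = 0.36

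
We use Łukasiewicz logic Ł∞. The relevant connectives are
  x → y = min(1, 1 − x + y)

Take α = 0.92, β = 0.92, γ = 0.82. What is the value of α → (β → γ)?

β → γ = min(1, 1 − 0.92 + 0.82) = min(1, 0.90) = 0.90
α → (β → γ) = min(1, 1 − 0.92 + 0.90) = min(1, 0.98) = 0.98

0.98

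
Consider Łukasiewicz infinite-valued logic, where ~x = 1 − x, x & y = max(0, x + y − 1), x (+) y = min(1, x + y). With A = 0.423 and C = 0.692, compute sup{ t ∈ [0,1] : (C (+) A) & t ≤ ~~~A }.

0.577

C (+) A = min(1, 0.692 + 0.423) = min(1, 1.115) = 1.000
So the left factor is C (+) A = 1.000.
~A = 1 − 0.423 = 0.577
~~A = 1 − 0.577 = 0.423
~~~A = 1 − 0.423 = 0.577
So the right-hand bound is ~~~A = 0.577.
The residuum of the Łukasiewicz t-norm gives the supremum: min(1, 1 − 1.000 + 0.577).
1 − 1.000 + 0.577 = 0.577, so t = min(1, 0.577) = 0.577.
Check: 1.000 & 0.577 = max(0, 0.577) = 0.577 ≤ 0.577.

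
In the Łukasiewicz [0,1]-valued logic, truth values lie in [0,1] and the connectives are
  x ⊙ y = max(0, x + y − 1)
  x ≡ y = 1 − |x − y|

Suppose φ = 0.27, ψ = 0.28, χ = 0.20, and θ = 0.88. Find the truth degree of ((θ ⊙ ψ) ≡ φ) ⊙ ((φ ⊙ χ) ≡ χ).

θ ⊙ ψ = max(0, 0.88 + 0.28 − 1) = max(0, 0.16) = 0.16
(θ ⊙ ψ) ≡ φ = 1 − |0.16 − 0.27| = 1 − 0.11 = 0.89
φ ⊙ χ = max(0, 0.27 + 0.20 − 1) = max(0, -0.53) = 0.00
(φ ⊙ χ) ≡ χ = 1 − |0.00 − 0.20| = 1 − 0.20 = 0.80
((θ ⊙ ψ) ≡ φ) ⊙ ((φ ⊙ χ) ≡ χ) = max(0, 0.89 + 0.80 − 1) = max(0, 0.69) = 0.69

0.69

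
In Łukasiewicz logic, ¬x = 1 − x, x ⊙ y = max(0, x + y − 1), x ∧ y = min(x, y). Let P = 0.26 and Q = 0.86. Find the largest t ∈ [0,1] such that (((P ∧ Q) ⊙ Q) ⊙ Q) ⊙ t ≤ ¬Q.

P ∧ Q = min(0.26, 0.86) = 0.26
(P ∧ Q) ⊙ Q = max(0, 0.26 + 0.86 − 1) = max(0, 0.12) = 0.12
((P ∧ Q) ⊙ Q) ⊙ Q = max(0, 0.12 + 0.86 − 1) = max(0, -0.02) = 0.00
So the left factor is ((P ∧ Q) ⊙ Q) ⊙ Q = 0.00.
¬Q = 1 − 0.86 = 0.14
So the right-hand bound is ¬Q = 0.14.
The residuum of the Łukasiewicz t-norm gives the supremum: min(1, 1 − 0.00 + 0.14).
1 − 0.00 + 0.14 = 1.14, so t = min(1, 1.14) = 1.00.
Check: 0.00 ⊙ 1.00 = max(0, 0.00) = 0.00 ≤ 0.14.

1.00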